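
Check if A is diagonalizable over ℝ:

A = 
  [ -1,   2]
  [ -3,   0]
No

tr(A) = -1, det(A) = 6
Characteristic polynomial: λ² - tr(A)λ + det(A) = λ² + λ + 6
λ² + λ + 6 = 0  ⇒  λ = (-1 ± √((1)² - 4·(6)))/2 = (-1 ± √(-23))/2
  = (-1 + i√23)/2,  (-1 - i√23)/2
Eigenvalues: (-1 + i√23)/2, (-1 - i√23)/2  (≈ -0.5 + 2.398i, -0.5 - 2.398i)
Has complex eigenvalues (not diagonalizable over ℝ).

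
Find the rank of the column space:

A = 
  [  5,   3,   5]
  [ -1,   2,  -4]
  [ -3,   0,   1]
Row reduce:
R2 → R2 + (1/5)·R1
R3 → R3 + (3/5)·R1
R3 → R3 - (9/13)·R2
REF = 
  [    5,     3,     5]
  [    0,  13/5,    -3]
  [    0,     0, 79/13]
Pivot columns: 1, 2, 3 → 3 pivots.
dim(Col(A)) = number of pivot columns = 3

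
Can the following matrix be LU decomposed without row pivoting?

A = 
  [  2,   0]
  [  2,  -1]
Yes.
A[1,1] = 2 ≠ 0, so Gaussian elimination proceeds without a row swap: multiplier ℓ₂₁ = (2)/(2) = 1, and U[2,2] = -1 - (1)(0) = -1.
L = 
  [  1,   0]
  [  1,   1]
U = 
  [  2,   0]
  [  0,  -1]
Check row 2 of LU: [(1)(2), (1)(0) + (-1)] = [2, -1] = row 2 of A ✓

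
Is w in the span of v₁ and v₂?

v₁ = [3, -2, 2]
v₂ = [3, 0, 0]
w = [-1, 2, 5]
No

Form the augmented matrix and row-reduce:
[v₁|v₂|w] = 
  [  3,   3,  -1]
  [ -2,   0,   2]
  [  2,   0,   5]
R2 → R2 + (2/3)·R1
R3 → R3 - (2/3)·R1
R3 → R3 + (1)·R2
REF = 
  [  3,   3,  -1]
  [  0,   2, 4/3]
  [  0,   0,   7]

Row 3 reads [0 0 | 7], i.e. 0 = 7, so the system is inconsistent and w ∉ span{v₁, v₂}.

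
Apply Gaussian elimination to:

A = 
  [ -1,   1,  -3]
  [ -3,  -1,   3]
Row operations:
R2 → R2 - (3)·R1

Resulting echelon form:
REF = 
  [ -1,   1,  -3]
  [  0,  -4,  12]

Rank = 2 (number of non-zero pivot rows).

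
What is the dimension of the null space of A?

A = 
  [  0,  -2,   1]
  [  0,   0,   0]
nullity(A) = 2

Row reduce:
(no row operations needed)
REF = 
  [  0,  -2,   1]
  [  0,   0,   0]
Pivot columns: 2 → 1 pivot.
rank(A) = 1, so nullity(A) = 3 - 1 = 2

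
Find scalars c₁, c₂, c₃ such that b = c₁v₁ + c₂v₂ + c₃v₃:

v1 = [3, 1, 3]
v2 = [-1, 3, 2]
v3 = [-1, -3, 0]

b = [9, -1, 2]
c1 = 2, c2 = -2, c3 = -1

b = 2·v1 + -2·v2 + -1·v3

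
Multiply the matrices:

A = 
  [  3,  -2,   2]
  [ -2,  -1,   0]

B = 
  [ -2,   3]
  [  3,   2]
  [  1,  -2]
A is 2×3 and B is 3×2, so AB is 2×2. Each entry is (row of A)·(column of B):
AB[1,1] = (3)(-2) + (-2)(3) + (2)(1) = -10
AB[1,2] = (3)(3) + (-2)(2) + (2)(-2) = 1
AB[2,1] = (-2)(-2) + (-1)(3) + (0)(1) = 1
AB[2,2] = (-2)(3) + (-1)(2) + (0)(-2) = -8

AB = 
  [-10,   1]
  [  1,  -8]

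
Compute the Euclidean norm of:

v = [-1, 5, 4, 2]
6.782

||v||₂ = √((-1)² + (5)² + (4)² + (2)²) = √46 = 6.782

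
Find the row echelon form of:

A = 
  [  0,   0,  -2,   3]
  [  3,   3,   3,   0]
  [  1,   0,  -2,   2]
Row operations:
Swap R1 ↔ R2
R3 → R3 - (1/3)·R1
Swap R2 ↔ R3

Resulting echelon form:
REF = 
  [  3,   3,   3,   0]
  [  0,  -1,  -3,   2]
  [  0,   0,  -2,   3]

Rank = 3 (number of non-zero pivot rows).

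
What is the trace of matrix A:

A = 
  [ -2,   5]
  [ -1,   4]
2

tr(A) = -2 + 4 = 2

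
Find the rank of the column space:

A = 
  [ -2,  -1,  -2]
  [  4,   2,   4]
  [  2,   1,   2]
Row reduce:
R2 → R2 + (2)·R1
R3 → R3 + (1)·R1
REF = 
  [ -2,  -1,  -2]
  [  0,   0,   0]
  [  0,   0,   0]
Pivot columns: 1 → 1 pivot.
dim(Col(A)) = number of pivot columns = 1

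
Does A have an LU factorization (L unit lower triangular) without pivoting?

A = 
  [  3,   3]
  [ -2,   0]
Yes.
A[1,1] = 3 ≠ 0, so Gaussian elimination proceeds without a row swap: multiplier ℓ₂₁ = (-2)/(3) = -2/3, and U[2,2] = 0 - (-2/3)(3) = 2.
L = 
  [   1,    0]
  [-2/3,    1]
U = 
  [  3,   3]
  [  0,   2]
Check row 2 of LU: [(-2/3)(3), (-2/3)(3) + 2] = [-2, 0] = row 2 of A ✓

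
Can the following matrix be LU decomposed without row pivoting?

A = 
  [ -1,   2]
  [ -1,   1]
Yes.
A[1,1] = -1 ≠ 0, so Gaussian elimination proceeds without a row swap: multiplier ℓ₂₁ = (-1)/(-1) = 1, and U[2,2] = 1 - (1)(2) = -1.
L = 
  [  1,   0]
  [  1,   1]
U = 
  [ -1,   2]
  [  0,  -1]
Check row 2 of LU: [(1)(-1), (1)(2) + (-1)] = [-1, 1] = row 2 of A ✓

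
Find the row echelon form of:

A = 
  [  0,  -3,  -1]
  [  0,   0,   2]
Row operations:
No row operations needed (already in echelon form).

Resulting echelon form:
REF = 
  [  0,  -3,  -1]
  [  0,   0,   2]

Rank = 2 (number of non-zero pivot rows).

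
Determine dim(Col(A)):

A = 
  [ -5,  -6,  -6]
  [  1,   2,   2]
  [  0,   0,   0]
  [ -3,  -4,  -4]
Row reduce:
R2 → R2 + (1/5)·R1
R4 → R4 - (3/5)·R1
R4 → R4 + (1/2)·R2
REF = 
  [ -5,  -6,  -6]
  [  0, 4/5, 4/5]
  [  0,   0,   0]
  [  0,   0,   0]
Pivot columns: 1, 2 → 2 pivots.
dim(Col(A)) = number of pivot columns = 2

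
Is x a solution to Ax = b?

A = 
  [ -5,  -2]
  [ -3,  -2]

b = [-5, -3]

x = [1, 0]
Yes

Ax = [-5, -3] = b ✓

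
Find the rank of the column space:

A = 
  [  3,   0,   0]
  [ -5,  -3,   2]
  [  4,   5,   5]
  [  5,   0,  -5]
Row reduce:
R2 → R2 + (5/3)·R1
R3 → R3 - (4/3)·R1
R4 → R4 - (5/3)·R1
R3 → R3 + (5/3)·R2
R4 → R4 + (3/5)·R3
REF = 
  [   3,    0,    0]
  [   0,   -3,    2]
  [   0,    0, 25/3]
  [   0,    0,    0]
Pivot columns: 1, 2, 3 → 3 pivots.
dim(Col(A)) = number of pivot columns = 3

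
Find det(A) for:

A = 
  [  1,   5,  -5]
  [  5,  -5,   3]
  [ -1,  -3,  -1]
124

Cofactor expansion along row 1:
det(A) = (1)·((-5)(-1) - (3)(-3)) - (5)·((5)(-1) - (3)(-1)) + (-5)·((5)(-3) - (-5)(-1))
  = (1)(14) - (5)(-2) + (-5)(-20)
  = 124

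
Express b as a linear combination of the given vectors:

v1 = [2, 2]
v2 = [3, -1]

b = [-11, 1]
c1 = -1, c2 = -3

b = -1·v1 + -3·v2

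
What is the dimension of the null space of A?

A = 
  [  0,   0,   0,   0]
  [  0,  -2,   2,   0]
nullity(A) = 3

Row reduce:
Swap R1 ↔ R2
REF = 
  [  0,  -2,   2,   0]
  [  0,   0,   0,   0]
Pivot columns: 2 → 1 pivot.
rank(A) = 1, so nullity(A) = 4 - 1 = 3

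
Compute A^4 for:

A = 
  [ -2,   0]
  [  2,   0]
A² = A·A:
A²[1,1] = (-2)(-2) + (0)(2) = 4
A²[1,2] = (-2)(0) + (0)(0) = 0
A²[2,1] = (2)(-2) + (0)(2) = -4
A²[2,2] = (2)(0) + (0)(0) = 0
A² = 
  [  4,   0]
  [ -4,   0]

A^3 = A^2·A:
A^3[1,1] = (4)(-2) + (0)(2) = -8
A^3[1,2] = (4)(0) + (0)(0) = 0
A^3[2,1] = (-4)(-2) + (0)(2) = 8
A^3[2,2] = (-4)(0) + (0)(0) = 0
A^3 = 
  [ -8,   0]
  [  8,   0]

A^4 = A^3·A:
A^4[1,1] = (-8)(-2) + (0)(2) = 16
A^4[1,2] = (-8)(0) + (0)(0) = 0
A^4[2,1] = (8)(-2) + (0)(2) = -16
A^4[2,2] = (8)(0) + (0)(0) = 0
A^4 = 
  [ 16,   0]
  [-16,   0]

Therefore
A^4 = 
  [ 16,   0]
  [-16,   0]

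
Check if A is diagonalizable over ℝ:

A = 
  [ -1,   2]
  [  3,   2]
Yes

tr(A) = 1, det(A) = -8
Characteristic polynomial: λ² - tr(A)λ + det(A) = λ² - λ - 8
λ² - λ - 8 = 0  ⇒  λ = (1 ± √((-1)² - 4·(-8)))/2 = (1 ± √(33))/2
  = (1 + √33)/2,  (1 - √33)/2
Eigenvalues: (1 + √33)/2, (1 - √33)/2  (≈ 3.372, -2.372)
The two irrational eigenvalues are distinct (simple), so each has alg. mult. = geom. mult. = 1.
Sum of geometric multiplicities equals n, so A has n independent eigenvectors.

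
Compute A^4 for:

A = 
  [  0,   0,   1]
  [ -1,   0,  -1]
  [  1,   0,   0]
A² = A·A:
A²[1,1] = (0)(0) + (0)(-1) + (1)(1) = 1
A²[1,2] = (0)(0) + (0)(0) + (1)(0) = 0
A²[1,3] = (0)(1) + (0)(-1) + (1)(0) = 0
A²[2,1] = (-1)(0) + (0)(-1) + (-1)(1) = -1
A²[2,2] = (-1)(0) + (0)(0) + (-1)(0) = 0
A²[2,3] = (-1)(1) + (0)(-1) + (-1)(0) = -1
A²[3,1] = (1)(0) + (0)(-1) + (0)(1) = 0
A²[3,2] = (1)(0) + (0)(0) + (0)(0) = 0
A²[3,3] = (1)(1) + (0)(-1) + (0)(0) = 1
A² = 
  [  1,   0,   0]
  [ -1,   0,  -1]
  [  0,   0,   1]

A^3 = A^2·A:
A^3[1,1] = (1)(0) + (0)(-1) + (0)(1) = 0
A^3[1,2] = (1)(0) + (0)(0) + (0)(0) = 0
A^3[1,3] = (1)(1) + (0)(-1) + (0)(0) = 1
A^3[2,1] = (-1)(0) + (0)(-1) + (-1)(1) = -1
A^3[2,2] = (-1)(0) + (0)(0) + (-1)(0) = 0
A^3[2,3] = (-1)(1) + (0)(-1) + (-1)(0) = -1
A^3[3,1] = (0)(0) + (0)(-1) + (1)(1) = 1
A^3[3,2] = (0)(0) + (0)(0) + (1)(0) = 0
A^3[3,3] = (0)(1) + (0)(-1) + (1)(0) = 0
A^3 = 
  [  0,   0,   1]
  [ -1,   0,  -1]
  [  1,   0,   0]

A^4 = A^3·A:
A^4[1,1] = (0)(0) + (0)(-1) + (1)(1) = 1
A^4[1,2] = (0)(0) + (0)(0) + (1)(0) = 0
A^4[1,3] = (0)(1) + (0)(-1) + (1)(0) = 0
A^4[2,1] = (-1)(0) + (0)(-1) + (-1)(1) = -1
A^4[2,2] = (-1)(0) + (0)(0) + (-1)(0) = 0
A^4[2,3] = (-1)(1) + (0)(-1) + (-1)(0) = -1
A^4[3,1] = (1)(0) + (0)(-1) + (0)(1) = 0
A^4[3,2] = (1)(0) + (0)(0) + (0)(0) = 0
A^4[3,3] = (1)(1) + (0)(-1) + (0)(0) = 1
A^4 = 
  [  1,   0,   0]
  [ -1,   0,  -1]
  [  0,   0,   1]

Therefore
A^4 = 
  [  1,   0,   0]
  [ -1,   0,  -1]
  [  0,   0,   1]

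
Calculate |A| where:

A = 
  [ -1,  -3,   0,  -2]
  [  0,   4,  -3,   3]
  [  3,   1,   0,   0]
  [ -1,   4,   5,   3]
-6

Cofactor expansion along row 1: det(A) = a₁₁M₁₁ - a₁₂M₁₂ + a₁₃M₁₃ - a₁₄M₁₄

M₁₁ = det[[4, -3, 3]; [1, 0, 0]; [4, 5, 3]]
  = (4)·((0)(3) - (0)(5)) - (-3)·((1)(3) - (0)(4)) + (3)·((1)(5) - (0)(4))
  = (4)(0) - (-3)(3) + (3)(5)
  = 24
M₁₂ = det[[0, -3, 3]; [3, 0, 0]; [-1, 5, 3]]
  = (0)·((0)(3) - (0)(5)) - (-3)·((3)(3) - (0)(-1)) + (3)·((3)(5) - (0)(-1))
  = (0)(0) - (-3)(9) + (3)(15)
  = 72
M₁₃ = det[[0, 4, 3]; [3, 1, 0]; [-1, 4, 3]]
  = (0)·((1)(3) - (0)(4)) - (4)·((3)(3) - (0)(-1)) + (3)·((3)(4) - (1)(-1))
  = (0)(3) - (4)(9) + (3)(13)
  = 3
M₁₄ = det[[0, 4, -3]; [3, 1, 0]; [-1, 4, 5]]
  = (0)·((1)(5) - (0)(4)) - (4)·((3)(5) - (0)(-1)) + (-3)·((3)(4) - (1)(-1))
  = (0)(5) - (4)(15) + (-3)(13)
  = -99

det(A) = (-1)(24) - (-3)(72) + (0)(3) - (-2)(-99) = -6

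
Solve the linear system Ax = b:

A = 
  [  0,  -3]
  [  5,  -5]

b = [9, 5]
Row reduce the augmented matrix [A|b]:
Swap R1 ↔ R2
REF = 
  [  5,  -5,   5]
  [  0,  -3,   9]

Back-substitution:
x₂ = 9 / (-3) = -3
x₁ = (5 - (-5)(-3)) / 5 = -2

x = [-2, -3]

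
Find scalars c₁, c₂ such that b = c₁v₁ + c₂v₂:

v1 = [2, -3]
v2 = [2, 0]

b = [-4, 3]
c1 = -1, c2 = -1

b = -1·v1 + -1·v2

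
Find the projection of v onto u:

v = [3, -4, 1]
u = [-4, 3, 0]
v·u = (3)(-4) + (-4)(3) + (1)(0) = -24
u·u = (-4)² + (3)² + (0)² = 25
proj_u(v) = (v·u / u·u) × u = (-24/25) × u

proj_u(v) = [96/25, -72/25, 0]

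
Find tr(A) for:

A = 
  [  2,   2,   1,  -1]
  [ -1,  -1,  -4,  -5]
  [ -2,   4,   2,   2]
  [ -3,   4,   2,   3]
6

tr(A) = 2 + -1 + 2 + 3 = 6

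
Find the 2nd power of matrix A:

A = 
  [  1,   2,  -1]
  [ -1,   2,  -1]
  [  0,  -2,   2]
A² = A·A:
A²[1,1] = (1)(1) + (2)(-1) + (-1)(0) = -1
A²[1,2] = (1)(2) + (2)(2) + (-1)(-2) = 8
A²[1,3] = (1)(-1) + (2)(-1) + (-1)(2) = -5
A²[2,1] = (-1)(1) + (2)(-1) + (-1)(0) = -3
A²[2,2] = (-1)(2) + (2)(2) + (-1)(-2) = 4
A²[2,3] = (-1)(-1) + (2)(-1) + (-1)(2) = -3
A²[3,1] = (0)(1) + (-2)(-1) + (2)(0) = 2
A²[3,2] = (0)(2) + (-2)(2) + (2)(-2) = -8
A²[3,3] = (0)(-1) + (-2)(-1) + (2)(2) = 6
A² = 
  [ -1,   8,  -5]
  [ -3,   4,  -3]
  [  2,  -8,   6]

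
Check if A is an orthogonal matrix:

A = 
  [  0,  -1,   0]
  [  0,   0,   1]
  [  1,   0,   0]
Yes

AᵀA = 
  [  1,   0,   0]
  [  0,   1,   0]
  [  0,   0,   1]
= I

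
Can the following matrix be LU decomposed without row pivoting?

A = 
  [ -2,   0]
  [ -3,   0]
Yes.
A[1,1] = -2 ≠ 0, so Gaussian elimination proceeds without a row swap: multiplier ℓ₂₁ = (-3)/(-2) = 3/2, and U[2,2] = 0 - (3/2)(0) = 0.
L = 
  [  1,   0]
  [3/2,   1]
U = 
  [ -2,   0]
  [  0,   0]
Check row 2 of LU: [(3/2)(-2), (3/2)(0) + 0] = [-3, 0] = row 2 of A ✓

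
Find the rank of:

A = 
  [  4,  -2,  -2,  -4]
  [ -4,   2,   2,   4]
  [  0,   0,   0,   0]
rank(A) = 1

Row reduce:
R2 → R2 + (1)·R1
REF = 
  [  4,  -2,  -2,  -4]
  [  0,   0,   0,   0]
  [  0,   0,   0,   0]
Pivot columns: 1 → 1 pivot.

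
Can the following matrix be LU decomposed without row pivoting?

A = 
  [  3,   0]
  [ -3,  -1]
Yes.
A[1,1] = 3 ≠ 0, so Gaussian elimination proceeds without a row swap: multiplier ℓ₂₁ = (-3)/(3) = -1, and U[2,2] = -1 - (-1)(0) = -1.
L = 
  [  1,   0]
  [ -1,   1]
U = 
  [  3,   0]
  [  0,  -1]
Check row 2 of LU: [(-1)(3), (-1)(0) + (-1)] = [-3, -1] = row 2 of A ✓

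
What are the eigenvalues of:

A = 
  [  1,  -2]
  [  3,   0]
λ = (1 + i√23)/2, (1 - i√23)/2  (≈ 0.5 + 2.398i, 0.5 - 2.398i)

tr(A) = 1, det(A) = 6
Characteristic polynomial: λ² - tr(A)λ + det(A) = λ² - λ + 6
λ² - λ + 6 = 0  ⇒  λ = (1 ± √((-1)² - 4·(6)))/2 = (1 ± √(-23))/2
  = (1 + i√23)/2,  (1 - i√23)/2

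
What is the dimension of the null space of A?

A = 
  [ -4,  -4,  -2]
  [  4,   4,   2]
nullity(A) = 2

Row reduce:
R2 → R2 + (1)·R1
REF = 
  [ -4,  -4,  -2]
  [  0,   0,   0]
Pivot columns: 1 → 1 pivot.
rank(A) = 1, so nullity(A) = 3 - 1 = 2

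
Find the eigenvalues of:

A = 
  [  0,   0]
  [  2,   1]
λ = 1, 0

tr(A) = 1, det(A) = 0
Characteristic polynomial: λ² - tr(A)λ + det(A) = λ² - λ
λ² - λ = λ(λ - 1)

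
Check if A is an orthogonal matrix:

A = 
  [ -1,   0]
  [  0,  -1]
Yes

AᵀA = 
  [  1,   0]
  [  0,   1]
= I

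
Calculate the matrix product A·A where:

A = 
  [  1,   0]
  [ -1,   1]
A² = A·A:
A²[1,1] = (1)(1) + (0)(-1) = 1
A²[1,2] = (1)(0) + (0)(1) = 0
A²[2,1] = (-1)(1) + (1)(-1) = -2
A²[2,2] = (-1)(0) + (1)(1) = 1
A² = 
  [  1,   0]
  [ -2,   1]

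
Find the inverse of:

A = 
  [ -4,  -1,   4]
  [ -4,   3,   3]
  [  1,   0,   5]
det(A) = (-4)·((3)(5) - (3)(0)) - (-1)·((-4)(5) - (3)(1)) + (4)·((-4)(0) - (3)(1))
  = (-4)(15) - (-1)(-23) + (4)(-3)
  = -95
det(A) = -95 ≠ 0, so A is invertible.

Cofactors Cᵢⱼ = (-1)ⁱ⁺ʲ·Mᵢⱼ:
C = 
  [ 15,  23,  -3]
  [  5, -24,  -1]
  [-15,  -4, -16]

adj(A) = Cᵀ:
adj(A) = 
  [ 15,   5, -15]
  [ 23, -24,  -4]
  [ -3,  -1, -16]

A⁻¹ = (-1/95) · adj(A):
A⁻¹ = 
  [ -3/19,  -1/19,   3/19]
  [-23/95,  24/95,   4/95]
  [  3/95,   1/95,  16/95]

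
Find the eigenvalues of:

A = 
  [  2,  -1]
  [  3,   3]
tr(A) = 5, det(A) = 9
Characteristic polynomial: λ² - tr(A)λ + det(A) = λ² - 5λ + 9
λ² - 5λ + 9 = 0  ⇒  λ = (5 ± √((-5)² - 4·(9)))/2 = (5 ± √(-11))/2
  = (5 + i√11)/2,  (5 - i√11)/2

λ = (5 + i√11)/2, (5 - i√11)/2  (≈ 2.5 + 1.658i, 2.5 - 1.658i)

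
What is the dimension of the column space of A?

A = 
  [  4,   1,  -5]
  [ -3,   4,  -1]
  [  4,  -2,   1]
Row reduce:
R2 → R2 + (3/4)·R1
R3 → R3 - (1)·R1
R3 → R3 + (12/19)·R2
REF = 
  [    4,     1,    -5]
  [    0,  19/4, -19/4]
  [    0,     0,     3]
Pivot columns: 1, 2, 3 → 3 pivots.
dim(Col(A)) = number of pivot columns = 3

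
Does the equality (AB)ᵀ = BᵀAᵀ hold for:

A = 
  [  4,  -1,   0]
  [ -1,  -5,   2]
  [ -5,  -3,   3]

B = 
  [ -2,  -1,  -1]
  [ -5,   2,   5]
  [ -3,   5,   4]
Yes

(AB)ᵀ = 
  [ -3,  21,  16]
  [ -6,   1,  14]
  [ -9, -16,   2]

BᵀAᵀ = 
  [ -3,  21,  16]
  [ -6,   1,  14]
  [ -9, -16,   2]

Both sides are equal — this is the standard identity (AB)ᵀ = BᵀAᵀ, which holds for all A, B.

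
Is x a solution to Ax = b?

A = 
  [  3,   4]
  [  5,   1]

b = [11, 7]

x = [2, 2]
No

Ax = [14, 12] ≠ b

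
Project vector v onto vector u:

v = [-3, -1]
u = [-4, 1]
proj_u(v) = [-44/17, 11/17]

v·u = (-3)(-4) + (-1)(1) = 11
u·u = (-4)² + (1)² = 17
proj_u(v) = (v·u / u·u) × u = (11/17) × u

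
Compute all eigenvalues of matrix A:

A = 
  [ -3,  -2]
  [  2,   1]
tr(A) = -2, det(A) = 1
Characteristic polynomial: λ² - tr(A)λ + det(A) = λ² + 2λ + 1
λ² + 2λ + 1 = (λ + 1)²

λ = -1, -1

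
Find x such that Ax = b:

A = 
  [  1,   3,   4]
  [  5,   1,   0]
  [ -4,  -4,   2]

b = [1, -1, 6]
Row reduce the augmented matrix [A|b]:
R2 → R2 - (5)·R1
R3 → R3 + (4)·R1
R3 → R3 + (4/7)·R2
REF = 
  [   1,    3,    4,    1]
  [   0,  -14,  -20,   -6]
  [   0,    0, 46/7, 46/7]

Back-substitution:
x₃ = (46/7) / (46/7) = 1
x₂ = (-6 - (-20)(1)) / (-14) = -1
x₁ = (1 - (3)(-1) - (4)(1)) / 1 = 0

x = [0, -1, 1]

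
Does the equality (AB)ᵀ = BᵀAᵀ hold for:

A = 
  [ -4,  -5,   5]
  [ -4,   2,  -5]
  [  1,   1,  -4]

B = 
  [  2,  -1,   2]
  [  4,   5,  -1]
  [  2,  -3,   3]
Yes

(AB)ᵀ = 
  [-18, -10,  -2]
  [-36,  29,  16]
  [ 12, -25, -11]

BᵀAᵀ = 
  [-18, -10,  -2]
  [-36,  29,  16]
  [ 12, -25, -11]

Both sides are equal — this is the standard identity (AB)ᵀ = BᵀAᵀ, which holds for all A, B.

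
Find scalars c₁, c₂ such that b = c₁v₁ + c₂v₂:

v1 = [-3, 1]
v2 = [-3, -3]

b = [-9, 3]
c1 = 3, c2 = 0

b = 3·v1 + 0·v2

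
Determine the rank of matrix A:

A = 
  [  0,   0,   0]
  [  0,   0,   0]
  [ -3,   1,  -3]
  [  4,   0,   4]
rank(A) = 2

Row reduce:
Swap R1 ↔ R3
R4 → R4 + (4/3)·R1
Swap R2 ↔ R4
REF = 
  [ -3,   1,  -3]
  [  0, 4/3,   0]
  [  0,   0,   0]
  [  0,   0,   0]
Pivot columns: 1, 2 → 2 pivots.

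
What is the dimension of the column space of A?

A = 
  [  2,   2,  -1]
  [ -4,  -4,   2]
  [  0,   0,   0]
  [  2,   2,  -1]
Row reduce:
R2 → R2 + (2)·R1
R4 → R4 - (1)·R1
REF = 
  [  2,   2,  -1]
  [  0,   0,   0]
  [  0,   0,   0]
  [  0,   0,   0]
Pivot columns: 1 → 1 pivot.
dim(Col(A)) = number of pivot columns = 1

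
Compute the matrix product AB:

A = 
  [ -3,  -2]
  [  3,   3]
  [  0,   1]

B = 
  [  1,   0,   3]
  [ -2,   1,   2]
A is 3×2 and B is 2×3, so AB is 3×3. Each entry is (row of A)·(column of B):
AB[1,1] = (-3)(1) + (-2)(-2) = 1
AB[1,2] = (-3)(0) + (-2)(1) = -2
AB[1,3] = (-3)(3) + (-2)(2) = -13
AB[2,1] = (3)(1) + (3)(-2) = -3
AB[2,2] = (3)(0) + (3)(1) = 3
AB[2,3] = (3)(3) + (3)(2) = 15
AB[3,1] = (0)(1) + (1)(-2) = -2
AB[3,2] = (0)(0) + (1)(1) = 1
AB[3,3] = (0)(3) + (1)(2) = 2

AB = 
  [  1,  -2, -13]
  [ -3,   3,  15]
  [ -2,   1,   2]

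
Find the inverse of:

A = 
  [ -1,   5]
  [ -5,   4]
det(A) = (-1)(4) - (5)(-5) = 21
For a 2×2 matrix, A⁻¹ = (1/det(A)) · [[d, -b], [-c, a]]
    = (1/21) · [[4, -5], [5, -1]]

A⁻¹ = 
  [ 4/21, -5/21]
  [ 5/21, -1/21]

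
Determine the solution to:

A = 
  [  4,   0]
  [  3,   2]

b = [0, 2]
x = [0, 1]

Row reduce the augmented matrix [A|b]:
R2 → R2 - (3/4)·R1
REF = 
  [  4,   0,   0]
  [  0,   2,   2]

Back-substitution:
x₂ = 2 / 2 = 1
x₁ = (0 - (0)(1)) / 4 = 0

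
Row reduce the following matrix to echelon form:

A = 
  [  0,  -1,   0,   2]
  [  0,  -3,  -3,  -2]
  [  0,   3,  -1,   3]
Row operations:
R2 → R2 - (3)·R1
R3 → R3 + (3)·R1
R3 → R3 - (1/3)·R2

Resulting echelon form:
REF = 
  [   0,   -1,    0,    2]
  [   0,    0,   -3,   -8]
  [   0,    0,    0, 35/3]

Rank = 3 (number of non-zero pivot rows).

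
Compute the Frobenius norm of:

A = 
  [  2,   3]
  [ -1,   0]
||A||_F = 3.742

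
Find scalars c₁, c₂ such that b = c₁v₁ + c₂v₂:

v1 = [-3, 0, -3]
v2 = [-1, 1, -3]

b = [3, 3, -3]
c1 = -2, c2 = 3

b = -2·v1 + 3·v2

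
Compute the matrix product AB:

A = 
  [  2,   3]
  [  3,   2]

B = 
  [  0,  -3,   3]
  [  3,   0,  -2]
AB = 
  [  9,  -6,   0]
  [  6,  -9,   5]

A is 2×2 and B is 2×3, so AB is 2×3. Each entry is (row of A)·(column of B):
AB[1,1] = (2)(0) + (3)(3) = 9
AB[1,2] = (2)(-3) + (3)(0) = -6
AB[1,3] = (2)(3) + (3)(-2) = 0
AB[2,1] = (3)(0) + (2)(3) = 6
AB[2,2] = (3)(-3) + (2)(0) = -9
AB[2,3] = (3)(3) + (2)(-2) = 5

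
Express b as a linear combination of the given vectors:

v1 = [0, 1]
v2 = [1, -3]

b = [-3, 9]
c1 = 0, c2 = -3

b = 0·v1 + -3·v2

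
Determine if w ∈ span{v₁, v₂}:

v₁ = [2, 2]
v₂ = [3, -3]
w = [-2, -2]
Yes

Form the augmented matrix and row-reduce:
[v₁|v₂|w] = 
  [  2,   3,  -2]
  [  2,  -3,  -2]
R2 → R2 - (1)·R1
REF = 
  [  2,   3,  -2]
  [  0,  -6,   0]

No row of the form [0 0 | nonzero], so the system is consistent. Back-substitution gives c₁ = -1, c₂ = 0: w = (-1)·v₁ + (0)·v₂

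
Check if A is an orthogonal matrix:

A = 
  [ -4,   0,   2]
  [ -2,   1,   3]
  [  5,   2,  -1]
No

AᵀA = 
  [ 45,   8, -19]
  [  8,   5,   1]
  [-19,   1,  14]
≠ I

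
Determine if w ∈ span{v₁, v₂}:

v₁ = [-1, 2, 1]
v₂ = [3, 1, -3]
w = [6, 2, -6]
Yes

Form the augmented matrix and row-reduce:
[v₁|v₂|w] = 
  [ -1,   3,   6]
  [  2,   1,   2]
  [  1,  -3,  -6]
R2 → R2 + (2)·R1
R3 → R3 + (1)·R1
REF = 
  [ -1,   3,   6]
  [  0,   7,  14]
  [  0,   0,   0]

No row of the form [0 0 | nonzero], so the system is consistent. Back-substitution gives c₁ = 0, c₂ = 2: w = (0)·v₁ + (2)·v₂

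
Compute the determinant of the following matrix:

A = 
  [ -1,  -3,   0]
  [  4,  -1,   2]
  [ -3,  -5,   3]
Cofactor expansion along row 1:
det(A) = (-1)·((-1)(3) - (2)(-5)) - (-3)·((4)(3) - (2)(-3)) + (0)·((4)(-5) - (-1)(-3))
  = (-1)(7) - (-3)(18) + (0)(-23)
  = 47

det(A) = 47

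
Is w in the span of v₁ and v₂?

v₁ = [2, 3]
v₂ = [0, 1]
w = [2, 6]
Yes

Form the augmented matrix and row-reduce:
[v₁|v₂|w] = 
  [  2,   0,   2]
  [  3,   1,   6]
R2 → R2 - (3/2)·R1
REF = 
  [  2,   0,   2]
  [  0,   1,   3]

No row of the form [0 0 | nonzero], so the system is consistent. Back-substitution gives c₁ = 1, c₂ = 3: w = (1)·v₁ + (3)·v₂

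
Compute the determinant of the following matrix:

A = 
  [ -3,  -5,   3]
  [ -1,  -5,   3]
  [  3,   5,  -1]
Cofactor expansion along row 1:
det(A) = (-3)·((-5)(-1) - (3)(5)) - (-5)·((-1)(-1) - (3)(3)) + (3)·((-1)(5) - (-5)(3))
  = (-3)(-10) - (-5)(-8) + (3)(10)
  = 20

det(A) = 20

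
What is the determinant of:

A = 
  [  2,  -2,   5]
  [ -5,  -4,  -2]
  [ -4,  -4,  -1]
Cofactor expansion along row 1:
det(A) = (2)·((-4)(-1) - (-2)(-4)) - (-2)·((-5)(-1) - (-2)(-4)) + (5)·((-5)(-4) - (-4)(-4))
  = (2)(-4) - (-2)(-3) + (5)(4)
  = 6

det(A) = 6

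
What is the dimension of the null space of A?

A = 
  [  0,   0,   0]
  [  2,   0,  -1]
nullity(A) = 2

Row reduce:
Swap R1 ↔ R2
REF = 
  [  2,   0,  -1]
  [  0,   0,   0]
Pivot columns: 1 → 1 pivot.
rank(A) = 1, so nullity(A) = 3 - 1 = 2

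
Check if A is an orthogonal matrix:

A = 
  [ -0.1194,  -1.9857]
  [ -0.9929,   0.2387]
No

AᵀA = 
  [  1.0001,   0.0001]
  [  0.0001,   4]
≠ I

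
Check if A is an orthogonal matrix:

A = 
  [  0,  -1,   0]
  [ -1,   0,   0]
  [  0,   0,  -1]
Yes

AᵀA = 
  [  1,   0,   0]
  [  0,   1,   0]
  [  0,   0,   1]
= I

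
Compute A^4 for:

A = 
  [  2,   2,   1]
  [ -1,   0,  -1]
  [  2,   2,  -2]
A² = A·A:
A²[1,1] = (2)(2) + (2)(-1) + (1)(2) = 4
A²[1,2] = (2)(2) + (2)(0) + (1)(2) = 6
A²[1,3] = (2)(1) + (2)(-1) + (1)(-2) = -2
A²[2,1] = (-1)(2) + (0)(-1) + (-1)(2) = -4
A²[2,2] = (-1)(2) + (0)(0) + (-1)(2) = -4
A²[2,3] = (-1)(1) + (0)(-1) + (-1)(-2) = 1
A²[3,1] = (2)(2) + (2)(-1) + (-2)(2) = -2
A²[3,2] = (2)(2) + (2)(0) + (-2)(2) = 0
A²[3,3] = (2)(1) + (2)(-1) + (-2)(-2) = 4
A² = 
  [  4,   6,  -2]
  [ -4,  -4,   1]
  [ -2,   0,   4]

A^3 = A^2·A:
A^3[1,1] = (4)(2) + (6)(-1) + (-2)(2) = -2
A^3[1,2] = (4)(2) + (6)(0) + (-2)(2) = 4
A^3[1,3] = (4)(1) + (6)(-1) + (-2)(-2) = 2
A^3[2,1] = (-4)(2) + (-4)(-1) + (1)(2) = -2
A^3[2,2] = (-4)(2) + (-4)(0) + (1)(2) = -6
A^3[2,3] = (-4)(1) + (-4)(-1) + (1)(-2) = -2
A^3[3,1] = (-2)(2) + (0)(-1) + (4)(2) = 4
A^3[3,2] = (-2)(2) + (0)(0) + (4)(2) = 4
A^3[3,3] = (-2)(1) + (0)(-1) + (4)(-2) = -10
A^3 = 
  [ -2,   4,   2]
  [ -2,  -6,  -2]
  [  4,   4, -10]

A^4 = A^3·A:
A^4[1,1] = (-2)(2) + (4)(-1) + (2)(2) = -4
A^4[1,2] = (-2)(2) + (4)(0) + (2)(2) = 0
A^4[1,3] = (-2)(1) + (4)(-1) + (2)(-2) = -10
A^4[2,1] = (-2)(2) + (-6)(-1) + (-2)(2) = -2
A^4[2,2] = (-2)(2) + (-6)(0) + (-2)(2) = -8
A^4[2,3] = (-2)(1) + (-6)(-1) + (-2)(-2) = 8
A^4[3,1] = (4)(2) + (4)(-1) + (-10)(2) = -16
A^4[3,2] = (4)(2) + (4)(0) + (-10)(2) = -12
A^4[3,3] = (4)(1) + (4)(-1) + (-10)(-2) = 20
A^4 = 
  [ -4,   0, -10]
  [ -2,  -8,   8]
  [-16, -12,  20]

Therefore
A^4 = 
  [ -4,   0, -10]
  [ -2,  -8,   8]
  [-16, -12,  20]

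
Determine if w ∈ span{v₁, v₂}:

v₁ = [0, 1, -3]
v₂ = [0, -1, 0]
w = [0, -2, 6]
Yes

Form the augmented matrix and row-reduce:
[v₁|v₂|w] = 
  [  0,   0,   0]
  [  1,  -1,  -2]
  [ -3,   0,   6]
Swap R1 ↔ R2
R3 → R3 + (3)·R1
Swap R2 ↔ R3
REF = 
  [  1,  -1,  -2]
  [  0,  -3,   0]
  [  0,   0,   0]

No row of the form [0 0 | nonzero], so the system is consistent. Back-substitution gives c₁ = -2, c₂ = 0: w = (-2)·v₁ + (0)·v₂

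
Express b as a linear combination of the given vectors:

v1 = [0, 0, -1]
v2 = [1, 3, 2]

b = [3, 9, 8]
c1 = -2, c2 = 3

b = -2·v1 + 3·v2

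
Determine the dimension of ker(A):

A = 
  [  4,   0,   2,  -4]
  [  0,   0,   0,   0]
nullity(A) = 3

Row reduce:
(no row operations needed)
REF = 
  [  4,   0,   2,  -4]
  [  0,   0,   0,   0]
Pivot columns: 1 → 1 pivot.
rank(A) = 1, so nullity(A) = 4 - 1 = 3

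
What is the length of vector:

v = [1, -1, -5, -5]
7.211

||v||₂ = √((1)² + (-1)² + (-5)² + (-5)²) = √52 = 7.211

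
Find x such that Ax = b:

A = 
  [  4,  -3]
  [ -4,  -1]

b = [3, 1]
Row reduce the augmented matrix [A|b]:
R2 → R2 + (1)·R1
REF = 
  [  4,  -3,   3]
  [  0,  -4,   4]

Back-substitution:
x₂ = 4 / (-4) = -1
x₁ = (3 - (-3)(-1)) / 4 = 0

x = [0, -1]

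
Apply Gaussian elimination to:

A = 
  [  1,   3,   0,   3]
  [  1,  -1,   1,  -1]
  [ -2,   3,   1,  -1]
Row operations:
R2 → R2 - (1)·R1
R3 → R3 + (2)·R1
R3 → R3 + (9/4)·R2

Resulting echelon form:
REF = 
  [   1,    3,    0,    3]
  [   0,   -4,    1,   -4]
  [   0,    0, 13/4,   -4]

Rank = 3 (number of non-zero pivot rows).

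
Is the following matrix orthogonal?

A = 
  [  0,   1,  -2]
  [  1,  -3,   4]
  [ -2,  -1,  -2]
No

AᵀA = 
  [  5,  -1,   8]
  [ -1,  11, -12]
  [  8, -12,  24]
≠ I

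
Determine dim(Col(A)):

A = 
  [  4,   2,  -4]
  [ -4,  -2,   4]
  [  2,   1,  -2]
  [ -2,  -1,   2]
Row reduce:
R2 → R2 + (1)·R1
R3 → R3 - (1/2)·R1
R4 → R4 + (1/2)·R1
REF = 
  [  4,   2,  -4]
  [  0,   0,   0]
  [  0,   0,   0]
  [  0,   0,   0]
Pivot columns: 1 → 1 pivot.
dim(Col(A)) = number of pivot columns = 1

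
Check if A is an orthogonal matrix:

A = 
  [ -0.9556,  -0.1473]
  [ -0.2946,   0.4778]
No

AᵀA = 
  [  1,   0]
  [  0,   0.2500]
≠ I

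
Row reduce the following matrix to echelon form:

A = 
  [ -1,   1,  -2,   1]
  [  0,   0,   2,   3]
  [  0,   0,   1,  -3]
Row operations:
R3 → R3 - (1/2)·R2

Resulting echelon form:
REF = 
  [  -1,    1,   -2,    1]
  [   0,    0,    2,    3]
  [   0,    0,    0, -9/2]

Rank = 3 (number of non-zero pivot rows).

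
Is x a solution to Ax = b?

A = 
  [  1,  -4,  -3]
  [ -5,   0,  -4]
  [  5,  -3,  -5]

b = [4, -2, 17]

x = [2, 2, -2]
No

Ax = [0, -2, 14] ≠ b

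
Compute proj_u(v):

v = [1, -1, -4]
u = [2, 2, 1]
proj_u(v) = [-8/9, -8/9, -4/9]

v·u = (1)(2) + (-1)(2) + (-4)(1) = -4
u·u = (2)² + (2)² + (1)² = 9
proj_u(v) = (v·u / u·u) × u = (-4/9) × u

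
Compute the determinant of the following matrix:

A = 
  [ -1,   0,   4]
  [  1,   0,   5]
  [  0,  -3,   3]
-27

Cofactor expansion along row 1:
det(A) = (-1)·((0)(3) - (5)(-3)) - (0)·((1)(3) - (5)(0)) + (4)·((1)(-3) - (0)(0))
  = (-1)(15) - (0)(3) + (4)(-3)
  = -27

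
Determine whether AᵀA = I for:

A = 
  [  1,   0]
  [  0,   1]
Yes

AᵀA = 
  [  1,   0]
  [  0,   1]
= I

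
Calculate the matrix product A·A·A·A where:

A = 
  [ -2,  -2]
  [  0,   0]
A² = A·A:
A²[1,1] = (-2)(-2) + (-2)(0) = 4
A²[1,2] = (-2)(-2) + (-2)(0) = 4
A²[2,1] = (0)(-2) + (0)(0) = 0
A²[2,2] = (0)(-2) + (0)(0) = 0
A² = 
  [  4,   4]
  [  0,   0]

A^3 = A^2·A:
A^3[1,1] = (4)(-2) + (4)(0) = -8
A^3[1,2] = (4)(-2) + (4)(0) = -8
A^3[2,1] = (0)(-2) + (0)(0) = 0
A^3[2,2] = (0)(-2) + (0)(0) = 0
A^3 = 
  [ -8,  -8]
  [  0,   0]

A^4 = A^3·A:
A^4[1,1] = (-8)(-2) + (-8)(0) = 16
A^4[1,2] = (-8)(-2) + (-8)(0) = 16
A^4[2,1] = (0)(-2) + (0)(0) = 0
A^4[2,2] = (0)(-2) + (0)(0) = 0
A^4 = 
  [ 16,  16]
  [  0,   0]

Therefore
A^4 = 
  [ 16,  16]
  [  0,   0]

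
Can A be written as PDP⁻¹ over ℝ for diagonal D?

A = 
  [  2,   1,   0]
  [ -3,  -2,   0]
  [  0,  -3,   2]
Yes

Characteristic polynomial: det(λI - A) = λ³ - 2λ² - λ + 2
Testing integer divisors of the constant term: p(-1) = 0, so (λ + 1) is a factor:
p(λ) = (λ + 1)(λ² - 3λ + 2)
λ² - 3λ + 2 = (λ - 1)(λ - 2)
Eigenvalues: -1, 2, 1
λ=-1: alg. mult. = 1, geom. mult. = 3 - rank(A - (-1)I) = 3 - 2 = 1
λ=1: alg. mult. = 1, geom. mult. = 3 - rank(A - (1)I) = 3 - 2 = 1
λ=2: alg. mult. = 1, geom. mult. = 3 - rank(A - (2)I) = 3 - 2 = 1
Sum of geometric multiplicities equals n, so A has n independent eigenvectors.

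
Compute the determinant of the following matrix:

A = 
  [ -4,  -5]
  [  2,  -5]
For a 2×2 matrix, det = ad - bc = (-4)(-5) - (-5)(2) = 30

det(A) = 30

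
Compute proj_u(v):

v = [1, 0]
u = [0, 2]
proj_u(v) = [0, 0]

v·u = (1)(0) + (0)(2) = 0
u·u = (0)² + (2)² = 4
proj_u(v) = (v·u / u·u) × u = (0/4) × u = (0) × u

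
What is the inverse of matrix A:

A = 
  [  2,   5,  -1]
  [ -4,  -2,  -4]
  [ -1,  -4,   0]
det(A) = (2)·((-2)(0) - (-4)(-4)) - (5)·((-4)(0) - (-4)(-1)) + (-1)·((-4)(-4) - (-2)(-1))
  = (2)(-16) - (5)(-4) + (-1)(14)
  = -26
det(A) = -26 ≠ 0, so A is invertible.

Cofactors Cᵢⱼ = (-1)ⁱ⁺ʲ·Mᵢⱼ:
C = 
  [-16,   4,  14]
  [  4,  -1,   3]
  [-22,  12,  16]

adj(A) = Cᵀ:
adj(A) = 
  [-16,   4, -22]
  [  4,  -1,  12]
  [ 14,   3,  16]

A⁻¹ = (-1/26) · adj(A):
A⁻¹ = 
  [ 8/13, -2/13, 11/13]
  [-2/13,  1/26, -6/13]
  [-7/13, -3/26, -8/13]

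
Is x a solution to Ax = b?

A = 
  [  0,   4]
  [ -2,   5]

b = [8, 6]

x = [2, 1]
No

Ax = [4, 1] ≠ b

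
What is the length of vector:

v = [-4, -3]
5

||v||₂ = √((-4)² + (-3)²) = √25 = 5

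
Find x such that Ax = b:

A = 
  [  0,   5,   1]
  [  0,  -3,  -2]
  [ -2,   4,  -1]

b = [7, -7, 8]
x = [-3, 1, 2]

Row reduce the augmented matrix [A|b]:
Swap R1 ↔ R3
R3 → R3 + (5/3)·R2
REF = 
  [   -2,     4,    -1,     8]
  [    0,    -3,    -2,    -7]
  [    0,     0,  -7/3, -14/3]

Back-substitution:
x₃ = (-14/3) / (-7/3) = 2
x₂ = (-7 - (-2)(2)) / (-3) = 1
x₁ = (8 - (4)(1) - (-1)(2)) / (-2) = -3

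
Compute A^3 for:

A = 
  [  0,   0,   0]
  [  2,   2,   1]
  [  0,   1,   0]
A^3 = 
  [  0,   0,   0]
  [ 10,  12,   5]
  [  4,   5,   2]

A² = A·A:
A²[1,1] = (0)(0) + (0)(2) + (0)(0) = 0
A²[1,2] = (0)(0) + (0)(2) + (0)(1) = 0
A²[1,3] = (0)(0) + (0)(1) + (0)(0) = 0
A²[2,1] = (2)(0) + (2)(2) + (1)(0) = 4
A²[2,2] = (2)(0) + (2)(2) + (1)(1) = 5
A²[2,3] = (2)(0) + (2)(1) + (1)(0) = 2
A²[3,1] = (0)(0) + (1)(2) + (0)(0) = 2
A²[3,2] = (0)(0) + (1)(2) + (0)(1) = 2
A²[3,3] = (0)(0) + (1)(1) + (0)(0) = 1
A² = 
  [  0,   0,   0]
  [  4,   5,   2]
  [  2,   2,   1]

A^3 = A^2·A:
A^3[1,1] = (0)(0) + (0)(2) + (0)(0) = 0
A^3[1,2] = (0)(0) + (0)(2) + (0)(1) = 0
A^3[1,3] = (0)(0) + (0)(1) + (0)(0) = 0
A^3[2,1] = (4)(0) + (5)(2) + (2)(0) = 10
A^3[2,2] = (4)(0) + (5)(2) + (2)(1) = 12
A^3[2,3] = (4)(0) + (5)(1) + (2)(0) = 5
A^3[3,1] = (2)(0) + (2)(2) + (1)(0) = 4
A^3[3,2] = (2)(0) + (2)(2) + (1)(1) = 5
A^3[3,3] = (2)(0) + (2)(1) + (1)(0) = 2
A^3 = 
  [  0,   0,   0]
  [ 10,  12,   5]
  [  4,   5,   2]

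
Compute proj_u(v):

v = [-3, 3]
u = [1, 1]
v·u = (-3)(1) + (3)(1) = 0
u·u = (1)² + (1)² = 2
proj_u(v) = (v·u / u·u) × u = (0/2) × u = (0) × u

proj_u(v) = [0, 0]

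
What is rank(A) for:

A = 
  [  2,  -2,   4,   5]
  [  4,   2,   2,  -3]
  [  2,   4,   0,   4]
rank(A) = 3

Row reduce:
R2 → R2 - (2)·R1
R3 → R3 - (1)·R1
R3 → R3 - (1)·R2
REF = 
  [  2,  -2,   4,   5]
  [  0,   6,  -6, -13]
  [  0,   0,   2,  12]
Pivot columns: 1, 2, 3 → 3 pivots.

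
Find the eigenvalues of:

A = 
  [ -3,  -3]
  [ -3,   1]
tr(A) = -2, det(A) = -12
Characteristic polynomial: λ² - tr(A)λ + det(A) = λ² + 2λ - 12
λ² + 2λ - 12 = 0  ⇒  λ = (-2 ± √((2)² - 4·(-12)))/2 = (-2 ± √(52))/2
  = -1 + √13,  -1 - √13

λ = -1 + √13, -1 - √13  (≈ 2.606, -4.606)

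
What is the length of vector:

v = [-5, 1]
5.099

||v||₂ = √((-5)² + (1)²) = √26 = 5.099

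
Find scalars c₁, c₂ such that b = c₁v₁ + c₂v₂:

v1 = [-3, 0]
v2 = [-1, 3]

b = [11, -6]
c1 = -3, c2 = -2

b = -3·v1 + -2·v2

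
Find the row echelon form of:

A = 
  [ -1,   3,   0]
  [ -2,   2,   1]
Row operations:
R2 → R2 - (2)·R1

Resulting echelon form:
REF = 
  [ -1,   3,   0]
  [  0,  -4,   1]

Rank = 2 (number of non-zero pivot rows).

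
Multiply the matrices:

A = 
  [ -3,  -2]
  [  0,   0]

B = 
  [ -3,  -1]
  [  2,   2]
AB = 
  [  5,  -1]
  [  0,   0]

A is 2×2 and B is 2×2, so AB is 2×2. Each entry is (row of A)·(column of B):
AB[1,1] = (-3)(-3) + (-2)(2) = 5
AB[1,2] = (-3)(-1) + (-2)(2) = -1
AB[2,1] = (0)(-3) + (0)(2) = 0
AB[2,2] = (0)(-1) + (0)(2) = 0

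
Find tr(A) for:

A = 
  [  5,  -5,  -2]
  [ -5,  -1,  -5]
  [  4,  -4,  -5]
-1

tr(A) = 5 + -1 + -5 = -1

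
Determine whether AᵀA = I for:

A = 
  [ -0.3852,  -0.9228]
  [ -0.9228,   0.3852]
Yes

AᵀA = 
  [  0.9999,   0]
  [  0,   0.9999]
≈ I (equal to I up to the 4-dp rounding of the entries)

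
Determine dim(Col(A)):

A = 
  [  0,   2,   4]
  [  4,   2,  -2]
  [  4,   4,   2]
Row reduce:
Swap R1 ↔ R2
R3 → R3 - (1)·R1
R3 → R3 - (1)·R2
REF = 
  [  4,   2,  -2]
  [  0,   2,   4]
  [  0,   0,   0]
Pivot columns: 1, 2 → 2 pivots.
dim(Col(A)) = number of pivot columns = 2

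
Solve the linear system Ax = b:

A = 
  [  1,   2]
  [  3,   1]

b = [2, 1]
Row reduce the augmented matrix [A|b]:
R2 → R2 - (3)·R1
REF = 
  [  1,   2,   2]
  [  0,  -5,  -5]

Back-substitution:
x₂ = (-5) / (-5) = 1
x₁ = (2 - (2)(1)) / 1 = 0

x = [0, 1]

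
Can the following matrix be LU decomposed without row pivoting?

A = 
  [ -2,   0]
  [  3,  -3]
Yes.
A[1,1] = -2 ≠ 0, so Gaussian elimination proceeds without a row swap: multiplier ℓ₂₁ = (3)/(-2) = -3/2, and U[2,2] = -3 - (-3/2)(0) = -3.
L = 
  [   1,    0]
  [-3/2,    1]
U = 
  [ -2,   0]
  [  0,  -3]
Check row 2 of LU: [(-3/2)(-2), (-3/2)(0) + (-3)] = [3, -3] = row 2 of A ✓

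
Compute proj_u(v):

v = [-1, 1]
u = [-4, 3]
v·u = (-1)(-4) + (1)(3) = 7
u·u = (-4)² + (3)² = 25
proj_u(v) = (v·u / u·u) × u = (7/25) × u

proj_u(v) = [-28/25, 21/25]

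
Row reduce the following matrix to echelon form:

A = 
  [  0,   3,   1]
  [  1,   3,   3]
Row operations:
Swap R1 ↔ R2

Resulting echelon form:
REF = 
  [  1,   3,   3]
  [  0,   3,   1]

Rank = 2 (number of non-zero pivot rows).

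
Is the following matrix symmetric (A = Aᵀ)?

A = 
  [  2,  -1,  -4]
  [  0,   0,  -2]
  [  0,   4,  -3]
No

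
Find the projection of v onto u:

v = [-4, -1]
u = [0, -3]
v·u = (-4)(0) + (-1)(-3) = 3
u·u = (0)² + (-3)² = 9
proj_u(v) = (v·u / u·u) × u = (3/9) × u = (1/3) × u

proj_u(v) = [0, -1]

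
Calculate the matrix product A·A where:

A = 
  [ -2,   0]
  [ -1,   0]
A² = A·A:
A²[1,1] = (-2)(-2) + (0)(-1) = 4
A²[1,2] = (-2)(0) + (0)(0) = 0
A²[2,1] = (-1)(-2) + (0)(-1) = 2
A²[2,2] = (-1)(0) + (0)(0) = 0
A² = 
  [  4,   0]
  [  2,   0]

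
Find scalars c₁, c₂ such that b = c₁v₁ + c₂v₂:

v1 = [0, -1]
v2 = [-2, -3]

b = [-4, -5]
c1 = -1, c2 = 2

b = -1·v1 + 2·v2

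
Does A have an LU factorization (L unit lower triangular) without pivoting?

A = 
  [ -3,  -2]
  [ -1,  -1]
Yes.
A[1,1] = -3 ≠ 0, so Gaussian elimination proceeds without a row swap: multiplier ℓ₂₁ = (-1)/(-3) = 1/3, and U[2,2] = -1 - (1/3)(-2) = -1/3.
L = 
  [  1,   0]
  [1/3,   1]
U = 
  [  -3,   -2]
  [   0, -1/3]
Check row 2 of LU: [(1/3)(-3), (1/3)(-2) + (-1/3)] = [-1, -1] = row 2 of A ✓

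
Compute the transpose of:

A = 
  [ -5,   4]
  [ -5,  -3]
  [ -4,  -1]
Aᵀ = 
  [ -5,  -5,  -4]
  [  4,  -3,  -1]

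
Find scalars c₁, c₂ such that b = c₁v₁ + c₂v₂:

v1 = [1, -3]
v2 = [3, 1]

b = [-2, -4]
c1 = 1, c2 = -1

b = 1·v1 + -1·v2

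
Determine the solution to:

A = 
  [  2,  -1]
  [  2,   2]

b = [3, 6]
Row reduce the augmented matrix [A|b]:
R2 → R2 - (1)·R1
REF = 
  [  2,  -1,   3]
  [  0,   3,   3]

Back-substitution:
x₂ = 3 / 3 = 1
x₁ = (3 - (-1)(1)) / 2 = 2

x = [2, 1]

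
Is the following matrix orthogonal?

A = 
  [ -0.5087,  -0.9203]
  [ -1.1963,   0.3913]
No

AᵀA = 
  [  1.6899,   0]
  [  0,   1.0001]
≠ I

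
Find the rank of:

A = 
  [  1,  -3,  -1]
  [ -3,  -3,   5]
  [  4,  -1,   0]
Row reduce:
R2 → R2 + (3)·R1
R3 → R3 - (4)·R1
R3 → R3 + (11/12)·R2
REF = 
  [   1,   -3,   -1]
  [   0,  -12,    2]
  [   0,    0, 35/6]
Pivot columns: 1, 2, 3 → 3 pivots.

rank(A) = 3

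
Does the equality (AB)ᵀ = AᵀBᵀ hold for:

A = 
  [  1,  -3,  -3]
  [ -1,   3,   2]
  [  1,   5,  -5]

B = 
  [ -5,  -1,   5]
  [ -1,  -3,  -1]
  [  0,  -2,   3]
No

(AB)ᵀ = 
  [ -2,   2, -10]
  [ 14, -12,  -6]
  [ -1,  -2, -15]

AᵀBᵀ = 
  [  1,   1,   5]
  [ 37, -11,   9]
  [-12,   2, -19]

The two matrices differ, so (AB)ᵀ ≠ AᵀBᵀ in general. The correct identity is (AB)ᵀ = BᵀAᵀ.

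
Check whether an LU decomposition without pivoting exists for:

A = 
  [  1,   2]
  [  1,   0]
Yes.
A[1,1] = 1 ≠ 0, so Gaussian elimination proceeds without a row swap: multiplier ℓ₂₁ = (1)/(1) = 1, and U[2,2] = 0 - (1)(2) = -2.
L = 
  [  1,   0]
  [  1,   1]
U = 
  [  1,   2]
  [  0,  -2]
Check row 2 of LU: [(1)(1), (1)(2) + (-2)] = [1, 0] = row 2 of A ✓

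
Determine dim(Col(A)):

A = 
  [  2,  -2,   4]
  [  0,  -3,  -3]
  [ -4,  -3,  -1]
Row reduce:
R3 → R3 + (2)·R1
R3 → R3 - (7/3)·R2
REF = 
  [  2,  -2,   4]
  [  0,  -3,  -3]
  [  0,   0,  14]
Pivot columns: 1, 2, 3 → 3 pivots.
dim(Col(A)) = number of pivot columns = 3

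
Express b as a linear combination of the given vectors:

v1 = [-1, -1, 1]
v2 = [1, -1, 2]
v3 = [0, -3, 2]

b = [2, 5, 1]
c1 = 1, c2 = 3, c3 = -3

b = 1·v1 + 3·v2 + -3·v3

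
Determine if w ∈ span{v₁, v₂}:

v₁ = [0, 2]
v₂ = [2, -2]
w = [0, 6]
Yes

Form the augmented matrix and row-reduce:
[v₁|v₂|w] = 
  [  0,   2,   0]
  [  2,  -2,   6]
Swap R1 ↔ R2
REF = 
  [  2,  -2,   6]
  [  0,   2,   0]

No row of the form [0 0 | nonzero], so the system is consistent. Back-substitution gives c₁ = 3, c₂ = 0: w = (3)·v₁ + (0)·v₂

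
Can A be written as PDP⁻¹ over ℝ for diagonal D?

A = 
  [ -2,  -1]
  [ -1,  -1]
Yes

tr(A) = -3, det(A) = 1
Characteristic polynomial: λ² - tr(A)λ + det(A) = λ² + 3λ + 1
λ² + 3λ + 1 = 0  ⇒  λ = (-3 ± √((3)² - 4·(1)))/2 = (-3 ± √(5))/2
  = (-3 + √5)/2,  (-3 - √5)/2
Eigenvalues: (-3 + √5)/2, (-3 - √5)/2  (≈ -0.382, -2.618)
The two irrational eigenvalues are distinct (simple), so each has alg. mult. = geom. mult. = 1.
Sum of geometric multiplicities equals n, so A has n independent eigenvectors.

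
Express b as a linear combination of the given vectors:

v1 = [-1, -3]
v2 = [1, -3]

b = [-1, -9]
c1 = 2, c2 = 1

b = 2·v1 + 1·v2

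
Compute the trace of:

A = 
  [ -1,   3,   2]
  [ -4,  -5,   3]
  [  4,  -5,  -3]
-9

tr(A) = -1 + -5 + -3 = -9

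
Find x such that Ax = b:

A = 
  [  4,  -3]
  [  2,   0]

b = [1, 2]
Row reduce the augmented matrix [A|b]:
R2 → R2 - (1/2)·R1
REF = 
  [  4,  -3,   1]
  [  0, 3/2, 3/2]

Back-substitution:
x₂ = (3/2) / (3/2) = 1
x₁ = (1 - (-3)(1)) / 4 = 1

x = [1, 1]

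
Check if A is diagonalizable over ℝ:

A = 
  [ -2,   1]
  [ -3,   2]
Yes

tr(A) = 0, det(A) = -1
Characteristic polynomial: λ² - tr(A)λ + det(A) = λ² - 1
λ² - 1 = (λ + 1)(λ - 1)
Eigenvalues: 1, -1
λ=-1: alg. mult. = 1, geom. mult. = 2 - rank(A - (-1)I) = 2 - 1 = 1
λ=1: alg. mult. = 1, geom. mult. = 2 - rank(A - (1)I) = 2 - 1 = 1
Sum of geometric multiplicities equals n, so A has n independent eigenvectors.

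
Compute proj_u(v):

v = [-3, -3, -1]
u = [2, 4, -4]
proj_u(v) = [-7/9, -14/9, 14/9]

v·u = (-3)(2) + (-3)(4) + (-1)(-4) = -14
u·u = (2)² + (4)² + (-4)² = 36
proj_u(v) = (v·u / u·u) × u = (-14/36) × u = (-7/18) × u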